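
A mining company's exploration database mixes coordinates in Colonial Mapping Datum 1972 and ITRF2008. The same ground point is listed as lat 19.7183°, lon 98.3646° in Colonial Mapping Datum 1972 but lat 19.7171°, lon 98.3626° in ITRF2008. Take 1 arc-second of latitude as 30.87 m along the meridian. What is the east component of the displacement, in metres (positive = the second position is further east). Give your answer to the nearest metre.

ΔE = -209 m

Δφ = 19.7171° − 19.7183° = -0.0012°; Δλ = 98.3626° − 98.3646° = -0.0020°.
1° of latitude = 3600 × 30.87 = 111132 m.
ΔN = Δφ × 111132 = -133.4 m; ΔE = Δλ × 111132 × cos(19.7183°) = -0.0020 × 111132 × 0.941363 = -209.2 m.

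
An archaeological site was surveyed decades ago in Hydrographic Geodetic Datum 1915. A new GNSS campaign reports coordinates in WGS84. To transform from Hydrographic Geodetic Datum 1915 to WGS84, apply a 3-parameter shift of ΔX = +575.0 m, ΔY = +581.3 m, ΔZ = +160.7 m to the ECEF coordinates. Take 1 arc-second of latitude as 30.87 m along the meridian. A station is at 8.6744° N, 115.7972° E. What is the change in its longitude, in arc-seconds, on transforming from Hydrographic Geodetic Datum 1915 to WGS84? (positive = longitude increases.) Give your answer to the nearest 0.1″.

Δλ = -25.3″

sin φ = 0.150819, cos φ = 0.988561, sin λ = 0.900340, cos λ = -0.435187.
East component: ΔE = −sin λ·ΔX + cos λ·ΔY = −(0.900340)(575.0) + (-0.435187)(581.3) = -770.67 m.
1° of latitude spans 3600 × 30.87 = 111132 m; at latitude φ, 1° of longitude spans that × cos φ = 109860.8 m, so Δλ = -770.67 / 109860.8 × 3600 = -25.254″.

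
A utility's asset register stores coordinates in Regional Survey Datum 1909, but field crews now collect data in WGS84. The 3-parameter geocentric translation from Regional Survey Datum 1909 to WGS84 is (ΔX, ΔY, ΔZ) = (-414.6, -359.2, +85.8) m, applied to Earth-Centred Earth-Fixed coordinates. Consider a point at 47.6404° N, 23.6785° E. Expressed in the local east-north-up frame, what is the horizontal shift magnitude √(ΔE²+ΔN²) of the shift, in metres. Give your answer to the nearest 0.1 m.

473.7 m

At φ = 47.6404°, λ = 23.6785°: sin φ = 0.738931, cos φ = 0.673782, sin λ = 0.401604, cos λ = 0.915813.
ΔE = −sin λ·ΔX + cos λ·ΔY = −(0.401604)·(-414.6) + (0.915813)·(-359.2) = -162.46 m.
ΔN = −sin φ cos λ·ΔX − sin φ sin λ·ΔY + cos φ·ΔZ = −(0.738931)(0.915813)(-414.6) − (0.738931)(0.401604)(-359.2) + (0.673782)(85.8) = 444.97 m.
Horizontal magnitude = √(ΔE² + ΔN²) = √((-162.46)² + 444.97²) = 473.70 m.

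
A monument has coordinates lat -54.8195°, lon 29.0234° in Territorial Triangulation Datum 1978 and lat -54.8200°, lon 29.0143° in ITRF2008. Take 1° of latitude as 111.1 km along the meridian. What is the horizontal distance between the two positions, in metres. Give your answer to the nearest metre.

585 m

Δφ = -54.8200° − -54.8195° = -0.0005°; Δλ = 29.0143° − 29.0234° = -0.0091°.
ΔN = Δφ × 111100 = -55.6 m; ΔE = Δλ × 111100 × cos(-54.8195°) = -0.0091 × 111100 × 0.576154 = -582.5 m.
Distance = √(ΔE² + ΔN²) = √((-582.5)² + (-55.6)²) = 585.1 m.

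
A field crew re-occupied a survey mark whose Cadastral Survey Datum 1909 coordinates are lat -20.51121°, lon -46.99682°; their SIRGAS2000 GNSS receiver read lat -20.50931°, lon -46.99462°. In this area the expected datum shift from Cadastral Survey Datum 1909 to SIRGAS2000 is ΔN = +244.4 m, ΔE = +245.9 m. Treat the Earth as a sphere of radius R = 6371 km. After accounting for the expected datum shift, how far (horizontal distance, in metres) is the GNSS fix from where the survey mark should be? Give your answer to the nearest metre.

Observed coordinate differences: Δφ = +0.00190°, Δλ = +0.00220°.
Converting to metres (1° lat = 111195 m, cos φ = 0.936604): observed ΔN = 211.3 m, observed ΔE = 229.1 m.
Subtracting the expected shift leaves a residual of 211.3 − (244.4) = -33.1 m north and 229.1 − (245.9) = -16.8 m east.
Residual distance = √((-33.1)² + (-16.8)²) = 37.1 m.

37 m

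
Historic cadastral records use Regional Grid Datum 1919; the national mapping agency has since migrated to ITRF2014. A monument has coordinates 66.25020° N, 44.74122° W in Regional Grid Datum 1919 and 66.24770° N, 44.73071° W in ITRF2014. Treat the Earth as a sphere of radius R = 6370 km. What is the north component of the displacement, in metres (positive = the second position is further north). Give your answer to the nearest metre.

Δφ = 66.24770° − 66.25020° = -0.00250°; Δλ = -44.73071° − -44.74122° = +0.01051°.
1° along a meridian = πR/180 = 111177 m.
ΔN = Δφ × 111177 = -277.9 m; ΔE = Δλ × 111177 × cos(66.25020°) = +0.01051 × 111177 × 0.402743 = 470.6 m.

ΔN = -278 m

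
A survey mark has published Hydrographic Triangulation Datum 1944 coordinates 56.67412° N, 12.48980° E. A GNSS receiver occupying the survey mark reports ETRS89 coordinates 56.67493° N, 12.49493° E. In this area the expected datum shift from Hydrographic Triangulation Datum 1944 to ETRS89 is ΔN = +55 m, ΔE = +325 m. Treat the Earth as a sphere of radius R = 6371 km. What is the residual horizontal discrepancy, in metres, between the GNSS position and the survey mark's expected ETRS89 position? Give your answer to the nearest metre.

37 m

Observed coordinate differences: Δφ = +0.00081°, Δλ = +0.00513°.
Converting to metres (1° lat = 111195 m, cos φ = 0.549400): observed ΔN = 90.1 m, observed ΔE = 313.4 m.
Subtracting the expected shift leaves a residual of 90.1 − (55) = 35.1 m north and 313.4 − (325) = -11.6 m east.
Residual distance = √(35.1² + (-11.6)²) = 36.9 m.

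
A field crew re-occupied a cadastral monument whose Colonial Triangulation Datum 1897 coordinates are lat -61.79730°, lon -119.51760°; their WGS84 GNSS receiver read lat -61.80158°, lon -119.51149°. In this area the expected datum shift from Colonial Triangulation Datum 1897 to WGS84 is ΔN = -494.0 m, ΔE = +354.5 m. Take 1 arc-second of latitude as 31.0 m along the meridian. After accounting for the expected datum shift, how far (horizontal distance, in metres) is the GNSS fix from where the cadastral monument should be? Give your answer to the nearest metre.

36 m

Observed coordinate differences: Δφ = -0.00428°, Δλ = +0.00611°.
Converting to metres (1° lat = 111600 m, cos φ = 0.472592): observed ΔN = -477.6 m, observed ΔE = 322.2 m.
Subtracting the expected shift leaves a residual of -477.6 − (-494.0) = 16.4 m north and 322.2 − (354.5) = -32.3 m east.
Residual distance = √(16.4² + (-32.3)²) = 36.2 m.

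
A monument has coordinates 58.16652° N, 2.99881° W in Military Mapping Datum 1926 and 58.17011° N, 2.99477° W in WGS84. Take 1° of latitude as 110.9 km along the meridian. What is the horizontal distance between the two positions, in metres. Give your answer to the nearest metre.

463 m

Δφ = 58.17011° − 58.16652° = +0.00359°; Δλ = -2.99477° − -2.99881° = +0.00404°.
ΔN = Δφ × 110900 = 398.1 m; ΔE = Δλ × 110900 × cos(58.16652°) = +0.00404 × 110900 × 0.527452 = 236.3 m.
Distance = √(ΔE² + ΔN²) = √(236.3² + 398.1²) = 463.0 m.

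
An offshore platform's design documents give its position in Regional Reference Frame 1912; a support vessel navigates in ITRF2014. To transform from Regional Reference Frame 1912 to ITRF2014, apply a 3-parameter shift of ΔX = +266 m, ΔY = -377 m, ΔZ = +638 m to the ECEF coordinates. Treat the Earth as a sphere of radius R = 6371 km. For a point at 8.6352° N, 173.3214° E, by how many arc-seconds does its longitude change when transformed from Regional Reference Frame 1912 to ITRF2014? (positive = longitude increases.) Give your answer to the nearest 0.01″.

Δλ = 11.25″

sin φ = 0.150143, cos φ = 0.988664, sin λ = 0.116300, cos λ = -0.993214.
East component: ΔE = −sin λ·ΔX + cos λ·ΔY = −(0.116300)(266) + (-0.993214)(-377) = 343.51 m.
1° of latitude spans πR/180 = 111195 m; at latitude φ, 1° of longitude spans that × cos φ = 109934.5 m, so Δλ = 343.51 / 109934.5 × 3600 = 11.249″.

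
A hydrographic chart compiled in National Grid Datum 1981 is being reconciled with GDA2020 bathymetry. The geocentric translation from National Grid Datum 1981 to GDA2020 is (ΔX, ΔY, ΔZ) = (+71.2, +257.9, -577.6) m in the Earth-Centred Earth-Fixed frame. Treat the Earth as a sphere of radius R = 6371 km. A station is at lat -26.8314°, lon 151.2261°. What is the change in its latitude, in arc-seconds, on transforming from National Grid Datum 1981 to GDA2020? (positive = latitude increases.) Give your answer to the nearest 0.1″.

sin φ = -0.451367, cos φ = 0.892339, sin λ = 0.481354, cos λ = -0.876526.
North component: ΔN = −sin φ cos λ·ΔX − sin φ sin λ·ΔY + cos φ·ΔZ = −(-0.451367)(-0.876526)(71.2) − (-0.451367)(0.481354)(257.9) + (0.892339)(-577.6) = -487.55 m.
1° of latitude spans πR/180 = 111195 m, so Δφ = -487.55 / 111195 × 3600 = -15.785″.

Δφ = -15.8″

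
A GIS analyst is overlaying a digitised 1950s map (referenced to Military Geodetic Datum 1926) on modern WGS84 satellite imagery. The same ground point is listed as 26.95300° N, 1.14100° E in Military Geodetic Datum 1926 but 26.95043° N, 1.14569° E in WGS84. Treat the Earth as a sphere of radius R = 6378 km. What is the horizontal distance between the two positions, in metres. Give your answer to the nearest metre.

546 m

Δφ = 26.95043° − 26.95300° = -0.00257°; Δλ = 1.14569° − 1.14100° = +0.00469°.
1° along a meridian = πR/180 = 111317 m.
ΔN = Δφ × 111317 = -286.1 m; ΔE = Δλ × 111317 × cos(26.95300°) = +0.00469 × 111317 × 0.891379 = 465.4 m.
Distance = √(ΔE² + ΔN²) = √(465.4² + (-286.1)²) = 546.3 m.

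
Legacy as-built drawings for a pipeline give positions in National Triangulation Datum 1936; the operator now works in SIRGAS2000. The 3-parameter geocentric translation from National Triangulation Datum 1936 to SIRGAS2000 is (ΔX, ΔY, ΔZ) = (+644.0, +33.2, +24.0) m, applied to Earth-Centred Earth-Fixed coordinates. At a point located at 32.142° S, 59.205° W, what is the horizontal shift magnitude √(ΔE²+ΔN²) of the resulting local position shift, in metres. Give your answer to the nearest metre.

The local east axis at (φ, λ) is (−sin λ, cos λ, 0), so ΔE = −sin(-59.205°)·644.0 + cos(-59.205°)·33.2 = 570.20 m.
The local north axis is (−sin φ cos λ, −sin φ sin λ, cos φ), giving ΔN = 175.411 − 15.173 + 20.322 = 180.56 m.
Horizontal magnitude = √(ΔE² + ΔN²) = √(570.20² + 180.56²) = 598.10 m.

598 m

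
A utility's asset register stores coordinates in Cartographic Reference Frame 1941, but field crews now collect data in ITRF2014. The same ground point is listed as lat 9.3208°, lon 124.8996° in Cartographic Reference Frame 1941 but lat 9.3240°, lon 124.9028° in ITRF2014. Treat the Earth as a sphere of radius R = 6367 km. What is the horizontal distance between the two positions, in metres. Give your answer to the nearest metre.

Δφ = 9.3240° − 9.3208° = +0.0032°; Δλ = 124.9028° − 124.8996° = +0.0032°.
1° along a meridian = πR/180 = 111125 m.
ΔN = Δφ × 111125 = 355.6 m; ΔE = Δλ × 111125 × cos(9.3208°) = +0.0032 × 111125 × 0.986797 = 350.9 m.
Distance = √(ΔE² + ΔN²) = √(350.9² + 355.6²) = 499.6 m.

500 m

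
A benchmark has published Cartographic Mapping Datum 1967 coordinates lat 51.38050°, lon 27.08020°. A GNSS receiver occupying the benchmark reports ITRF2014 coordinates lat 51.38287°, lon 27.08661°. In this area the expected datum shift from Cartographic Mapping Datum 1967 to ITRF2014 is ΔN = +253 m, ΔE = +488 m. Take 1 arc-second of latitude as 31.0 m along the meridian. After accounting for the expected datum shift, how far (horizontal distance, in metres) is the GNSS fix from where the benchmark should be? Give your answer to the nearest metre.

Observed coordinate differences: Δφ = +0.00237°, Δλ = +0.00641°.
Converting to metres (1° lat = 111600 m, cos φ = 0.624146): observed ΔN = 264.5 m, observed ΔE = 446.5 m.
Subtracting the expected shift leaves a residual of 264.5 − (253) = 11.5 m north and 446.5 − (488) = -41.5 m east.
Residual distance = √(11.5² + (-41.5)²) = 43.1 m.

43 m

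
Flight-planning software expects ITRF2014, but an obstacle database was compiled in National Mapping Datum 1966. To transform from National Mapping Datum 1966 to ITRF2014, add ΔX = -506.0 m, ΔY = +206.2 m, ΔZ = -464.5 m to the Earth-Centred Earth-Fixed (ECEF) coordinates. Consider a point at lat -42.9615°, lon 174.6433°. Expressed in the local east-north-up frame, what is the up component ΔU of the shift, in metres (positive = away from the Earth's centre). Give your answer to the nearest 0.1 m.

ΔU = 699.3 m

At φ = -42.9615°, λ = 174.6433°: sin φ = -0.681507, cos φ = 0.731812, sin λ = 0.093356, cos λ = -0.995633.
ΔU = cos φ cos λ·ΔX + cos φ sin λ·ΔY + sin φ·ΔZ = (0.731812)(-0.995633)(-506.0) + (0.731812)(0.093356)(206.2) + (-0.681507)(-464.5) = 699.33 m.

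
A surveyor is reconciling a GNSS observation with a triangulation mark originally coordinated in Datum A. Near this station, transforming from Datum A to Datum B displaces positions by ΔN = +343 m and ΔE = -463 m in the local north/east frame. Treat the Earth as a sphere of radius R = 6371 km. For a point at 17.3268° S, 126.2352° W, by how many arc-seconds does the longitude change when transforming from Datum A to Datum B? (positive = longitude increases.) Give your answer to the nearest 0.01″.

At latitude -17.3268°, cos φ = 0.954622.
One radian of longitude at latitude φ spans R cos φ, so Δλ = ΔE / (R cos φ) = -463.0 / (6371000 × 0.954622) = -7.6128e-05 rad = -15.702″.

Δλ = -15.70″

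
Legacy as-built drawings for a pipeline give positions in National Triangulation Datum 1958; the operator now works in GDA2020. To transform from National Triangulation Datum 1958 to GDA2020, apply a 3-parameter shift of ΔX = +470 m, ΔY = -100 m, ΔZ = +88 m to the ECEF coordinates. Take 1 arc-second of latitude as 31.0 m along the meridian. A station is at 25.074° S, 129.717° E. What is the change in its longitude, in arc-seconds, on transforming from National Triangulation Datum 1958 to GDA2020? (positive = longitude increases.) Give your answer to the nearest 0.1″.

Δλ = -10.6″

sin φ = -0.423788, cos φ = 0.905761, sin λ = 0.769210, cos λ = -0.638996.
East component: ΔE = −sin λ·ΔX + cos λ·ΔY = −(0.769210)(470) + (-0.638996)(-100) = -297.63 m.
1° of latitude spans 3600 × 31.00 = 111600 m; at latitude φ, 1° of longitude spans that × cos φ = 101083.0 m, so Δλ = -297.63 / 101083.0 × 3600 = -10.600″.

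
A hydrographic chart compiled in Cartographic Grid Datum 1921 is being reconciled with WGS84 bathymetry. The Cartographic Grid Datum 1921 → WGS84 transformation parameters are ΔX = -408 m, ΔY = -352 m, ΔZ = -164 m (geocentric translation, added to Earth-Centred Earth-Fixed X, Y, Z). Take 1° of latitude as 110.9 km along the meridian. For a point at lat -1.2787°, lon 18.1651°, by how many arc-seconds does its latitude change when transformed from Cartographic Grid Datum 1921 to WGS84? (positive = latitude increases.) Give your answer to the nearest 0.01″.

sin φ = -0.022316, cos φ = 0.999751, sin λ = 0.311756, cos λ = 0.950162.
North component: ΔN = −sin φ cos λ·ΔX − sin φ sin λ·ΔY + cos φ·ΔZ = −(-0.022316)(0.950162)(-408) − (-0.022316)(0.311756)(-352) + (0.999751)(-164) = -175.06 m.
1° of latitude spans 110900 m, so Δφ = -175.06 / 110900 × 3600 = -5.683″.

Δφ = -5.68″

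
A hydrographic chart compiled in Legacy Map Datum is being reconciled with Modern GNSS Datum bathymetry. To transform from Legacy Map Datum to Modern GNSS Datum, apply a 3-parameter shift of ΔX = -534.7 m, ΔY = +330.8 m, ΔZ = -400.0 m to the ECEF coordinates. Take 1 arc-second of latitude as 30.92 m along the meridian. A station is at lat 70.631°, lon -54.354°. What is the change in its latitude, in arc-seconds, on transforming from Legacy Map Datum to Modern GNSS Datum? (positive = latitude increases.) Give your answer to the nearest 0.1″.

sin φ = 0.943402, cos φ = 0.331651, sin λ = -0.812633, cos λ = 0.582776.
North component: ΔN = −sin φ cos λ·ΔX − sin φ sin λ·ΔY + cos φ·ΔZ = −(0.943402)(0.582776)(-534.7) − (0.943402)(-0.812633)(330.8) + (0.331651)(-400.0) = 414.92 m.
1° of latitude spans 3600 × 30.92 = 111312 m, so Δφ = 414.92 / 111312 × 3600 = 13.419″.

Δφ = 13.4″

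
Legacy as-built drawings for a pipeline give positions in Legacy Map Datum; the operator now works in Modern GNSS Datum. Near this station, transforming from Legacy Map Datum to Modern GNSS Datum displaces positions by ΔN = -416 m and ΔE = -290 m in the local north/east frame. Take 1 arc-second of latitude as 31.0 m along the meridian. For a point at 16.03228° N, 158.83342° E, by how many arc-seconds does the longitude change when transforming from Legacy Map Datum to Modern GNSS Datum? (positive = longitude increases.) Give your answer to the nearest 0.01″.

At latitude 16.03228°, cos φ = 0.961106.
1″ of longitude at this latitude = 31.00 × cos φ = 29.7943 m, so Δλ = -290.0 / 29.7943 = -9.733″.

Δλ = -9.73″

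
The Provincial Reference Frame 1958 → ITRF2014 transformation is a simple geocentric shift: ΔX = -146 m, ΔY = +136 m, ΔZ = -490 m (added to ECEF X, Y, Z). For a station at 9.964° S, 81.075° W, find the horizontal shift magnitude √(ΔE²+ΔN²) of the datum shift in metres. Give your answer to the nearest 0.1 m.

At φ = -9.964°, λ = -81.075°: sin φ = -0.173029, cos φ = 0.984917, sin λ = -0.987892, cos λ = 0.155141.
ΔE = −sin λ·ΔX + cos λ·ΔY = −(-0.987892)·(-146) + (0.155141)·(136) = -123.13 m.
ΔN = −sin φ cos λ·ΔX − sin φ sin λ·ΔY + cos φ·ΔZ = −(-0.173029)(0.155141)(-146) − (-0.173029)(-0.987892)(136) + (0.984917)(-490) = -509.78 m.
Horizontal magnitude = √(ΔE² + ΔN²) = √((-123.13)² + (-509.78)²) = 524.44 m.

524.4 m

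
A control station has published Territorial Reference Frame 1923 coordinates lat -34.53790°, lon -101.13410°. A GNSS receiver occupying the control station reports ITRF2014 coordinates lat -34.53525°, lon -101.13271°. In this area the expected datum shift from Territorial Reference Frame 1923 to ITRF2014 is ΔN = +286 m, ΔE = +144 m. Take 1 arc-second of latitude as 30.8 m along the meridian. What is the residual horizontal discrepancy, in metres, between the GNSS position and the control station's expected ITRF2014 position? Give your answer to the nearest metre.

19 m

Observed coordinate differences: Δφ = +0.00265°, Δλ = +0.00139°.
Converting to metres (1° lat = 110880 m, cos φ = 0.823751): observed ΔN = 293.8 m, observed ΔE = 127.0 m.
Subtracting the expected shift leaves a residual of 293.8 − (286) = 7.8 m north and 127.0 − (144) = -17.0 m east.
Residual distance = √(7.8² + (-17.0)²) = 18.8 m.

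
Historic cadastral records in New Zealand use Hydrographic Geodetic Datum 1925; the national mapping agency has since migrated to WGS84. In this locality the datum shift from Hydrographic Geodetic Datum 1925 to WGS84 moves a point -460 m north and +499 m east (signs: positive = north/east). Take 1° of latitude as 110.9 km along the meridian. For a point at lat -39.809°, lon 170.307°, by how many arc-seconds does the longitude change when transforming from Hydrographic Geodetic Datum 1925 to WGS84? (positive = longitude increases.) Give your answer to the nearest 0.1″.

At latitude -39.809°, cos φ = 0.768183.
1° of longitude at this latitude = 110.9 × cos φ = 85.19 km, so Δλ = 499.0 / 85191.5 = 0.0058574° = 21.087″.

Δλ = 21.1″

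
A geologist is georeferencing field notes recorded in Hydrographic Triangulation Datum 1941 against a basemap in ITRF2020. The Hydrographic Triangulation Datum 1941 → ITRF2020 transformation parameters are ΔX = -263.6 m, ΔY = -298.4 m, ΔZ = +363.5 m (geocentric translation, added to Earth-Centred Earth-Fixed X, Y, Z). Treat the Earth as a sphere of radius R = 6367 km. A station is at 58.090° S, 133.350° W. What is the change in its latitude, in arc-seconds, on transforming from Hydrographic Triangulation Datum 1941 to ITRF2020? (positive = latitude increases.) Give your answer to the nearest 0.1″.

Δφ = 17.2″

sin φ = -0.848879, cos φ = 0.528587, sin λ = -0.727174, cos λ = -0.686453.
North component: ΔN = −sin φ cos λ·ΔX − sin φ sin λ·ΔY + cos φ·ΔZ = −(-0.848879)(-0.686453)(-263.6) − (-0.848879)(-0.727174)(-298.4) + (0.528587)(363.5) = 529.94 m.
1° of latitude spans πR/180 = 111125 m, so Δφ = 529.94 / 111125 × 3600 = 17.168″.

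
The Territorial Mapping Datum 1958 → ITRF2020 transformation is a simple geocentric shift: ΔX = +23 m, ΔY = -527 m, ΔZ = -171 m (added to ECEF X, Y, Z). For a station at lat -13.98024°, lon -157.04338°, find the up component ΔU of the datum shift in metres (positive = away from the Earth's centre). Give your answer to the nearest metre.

The local up (radial) axis is (cos φ cos λ, cos φ sin λ, sin φ), giving ΔU = -20.551 + 199.459 + 41.311 = 220.22 m.

ΔU = 220 m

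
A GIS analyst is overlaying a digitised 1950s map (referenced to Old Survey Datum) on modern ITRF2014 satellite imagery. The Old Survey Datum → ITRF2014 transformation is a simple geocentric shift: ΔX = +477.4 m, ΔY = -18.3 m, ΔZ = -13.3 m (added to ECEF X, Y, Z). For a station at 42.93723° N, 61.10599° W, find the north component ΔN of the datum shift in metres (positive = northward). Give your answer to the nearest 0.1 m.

The local north axis is (−sin φ cos λ, −sin φ sin λ, cos φ), giving ΔN = -157.135 − 10.914 − 9.737 = -177.79 m.

ΔN = -177.8 m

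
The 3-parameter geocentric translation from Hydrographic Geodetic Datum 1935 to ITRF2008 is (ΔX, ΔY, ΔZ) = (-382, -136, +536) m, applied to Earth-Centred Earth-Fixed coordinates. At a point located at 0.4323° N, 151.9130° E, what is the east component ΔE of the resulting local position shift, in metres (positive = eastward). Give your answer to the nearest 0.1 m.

ΔE = 299.8 m

The local east axis at (φ, λ) is (−sin λ, cos λ, 0), so ΔE = −sin(151.9130°)·(-382) + cos(151.9130°)·(-136) = 299.83 m.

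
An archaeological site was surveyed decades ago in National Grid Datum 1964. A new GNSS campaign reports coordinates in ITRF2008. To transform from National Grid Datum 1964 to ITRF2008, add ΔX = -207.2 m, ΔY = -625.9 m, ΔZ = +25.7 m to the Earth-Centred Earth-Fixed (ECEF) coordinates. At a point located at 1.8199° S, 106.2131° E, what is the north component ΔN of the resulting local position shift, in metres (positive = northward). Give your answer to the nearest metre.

At φ = -1.8199°, λ = 106.2131°: sin φ = -0.031758, cos φ = 0.999496, sin λ = 0.960230, cos λ = -0.279211.
ΔN = −sin φ cos λ·ΔX − sin φ sin λ·ΔY + cos φ·ΔZ = −(-0.031758)(-0.279211)(-207.2) − (-0.031758)(0.960230)(-625.9) + (0.999496)(25.7) = 8.44 m.

ΔN = 8 m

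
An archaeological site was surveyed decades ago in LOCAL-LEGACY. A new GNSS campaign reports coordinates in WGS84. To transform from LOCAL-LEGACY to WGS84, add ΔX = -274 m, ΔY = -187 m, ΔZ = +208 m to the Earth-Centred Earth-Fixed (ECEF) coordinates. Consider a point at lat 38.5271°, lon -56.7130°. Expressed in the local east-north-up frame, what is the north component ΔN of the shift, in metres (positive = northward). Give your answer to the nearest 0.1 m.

At φ = 38.5271°, λ = -56.7130°: sin φ = 0.622885, cos φ = 0.782314, sin λ = -0.835932, cos λ = 0.548833.
ΔN = −sin φ cos λ·ΔX − sin φ sin λ·ΔY + cos φ·ΔZ = −(0.622885)(0.548833)(-274) − (0.622885)(-0.835932)(-187) + (0.782314)(208) = 159.02 m.

ΔN = 159.0 m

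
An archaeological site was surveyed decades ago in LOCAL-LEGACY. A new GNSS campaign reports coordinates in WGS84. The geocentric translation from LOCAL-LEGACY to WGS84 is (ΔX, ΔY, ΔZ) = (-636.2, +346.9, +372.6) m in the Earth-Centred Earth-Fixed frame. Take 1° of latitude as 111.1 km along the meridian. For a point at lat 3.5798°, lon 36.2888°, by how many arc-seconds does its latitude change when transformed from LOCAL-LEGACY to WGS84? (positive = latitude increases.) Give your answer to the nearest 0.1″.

Δφ = 12.7″

sin φ = 0.062439, cos φ = 0.998049, sin λ = 0.591856, cos λ = 0.806044.
North component: ΔN = −sin φ cos λ·ΔX − sin φ sin λ·ΔY + cos φ·ΔZ = −(0.062439)(0.806044)(-636.2) − (0.062439)(0.591856)(346.9) + (0.998049)(372.6) = 391.07 m.
1° of latitude spans 111100 m, so Δφ = 391.07 / 111100 × 3600 = 12.672″.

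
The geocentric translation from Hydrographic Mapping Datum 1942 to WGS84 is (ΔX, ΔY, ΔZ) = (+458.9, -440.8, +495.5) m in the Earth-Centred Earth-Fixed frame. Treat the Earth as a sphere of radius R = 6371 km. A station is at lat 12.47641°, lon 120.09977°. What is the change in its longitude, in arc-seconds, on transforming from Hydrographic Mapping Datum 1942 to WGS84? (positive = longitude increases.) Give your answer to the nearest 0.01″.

Δλ = -5.83″

sin φ = 0.216038, cos φ = 0.976385, sin λ = 0.865153, cos λ = -0.501507.
East component: ΔE = −sin λ·ΔX + cos λ·ΔY = −(0.865153)(458.9) + (-0.501507)(-440.8) = -175.95 m.
1° of latitude spans πR/180 = 111195 m; at latitude φ, 1° of longitude spans that × cos φ = 108569.1 m, so Δλ = -175.95 / 108569.1 × 3600 = -5.834″.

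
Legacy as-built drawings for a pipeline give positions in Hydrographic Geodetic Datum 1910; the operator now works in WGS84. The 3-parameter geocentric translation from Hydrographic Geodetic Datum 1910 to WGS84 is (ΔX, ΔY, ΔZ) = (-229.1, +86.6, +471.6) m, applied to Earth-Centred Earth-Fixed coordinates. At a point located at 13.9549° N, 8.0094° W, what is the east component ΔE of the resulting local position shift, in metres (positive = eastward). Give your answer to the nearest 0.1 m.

ΔE = 53.8 m

The local east axis at (φ, λ) is (−sin λ, cos λ, 0), so ΔE = −sin(-8.0094°)·(-229.1) + cos(-8.0094°)·86.6 = 53.83 m.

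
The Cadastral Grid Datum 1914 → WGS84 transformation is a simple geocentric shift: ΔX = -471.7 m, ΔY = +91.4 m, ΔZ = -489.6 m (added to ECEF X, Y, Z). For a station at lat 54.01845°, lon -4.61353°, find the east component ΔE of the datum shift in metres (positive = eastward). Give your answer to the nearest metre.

ΔE = 53 m

At φ = 54.01845°, λ = -4.61353°: sin φ = 0.809206, cos φ = 0.587525, sin λ = -0.080434, cos λ = 0.996760.
ΔE = −sin λ·ΔX + cos λ·ΔY = −(-0.080434)·(-471.7) + (0.996760)·(91.4) = 53.16 m.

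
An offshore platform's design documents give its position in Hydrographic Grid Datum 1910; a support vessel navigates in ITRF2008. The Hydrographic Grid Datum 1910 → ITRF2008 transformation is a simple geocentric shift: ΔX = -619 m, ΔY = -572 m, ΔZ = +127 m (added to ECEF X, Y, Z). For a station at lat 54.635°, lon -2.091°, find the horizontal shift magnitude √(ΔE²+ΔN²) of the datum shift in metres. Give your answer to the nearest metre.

817 m

At φ = 54.635°, λ = -2.091°: sin φ = 0.815482, cos φ = 0.578783, sin λ = -0.036487, cos λ = 0.999334.
ΔE = −sin λ·ΔX + cos λ·ΔY = −(-0.036487)·(-619) + (0.999334)·(-572) = -594.20 m.
ΔN = −sin φ cos λ·ΔX − sin φ sin λ·ΔY + cos φ·ΔZ = −(0.815482)(0.999334)(-619) − (0.815482)(-0.036487)(-572) + (0.578783)(127) = 560.93 m.
Horizontal magnitude = √(ΔE² + ΔN²) = √((-594.20)² + 560.93²) = 817.14 m.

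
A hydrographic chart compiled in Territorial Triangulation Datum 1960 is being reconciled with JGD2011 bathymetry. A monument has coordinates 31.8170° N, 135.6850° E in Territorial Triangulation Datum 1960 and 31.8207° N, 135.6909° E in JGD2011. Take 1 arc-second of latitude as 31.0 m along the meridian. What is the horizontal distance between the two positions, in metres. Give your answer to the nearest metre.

695 m

Δφ = 31.8207° − 31.8170° = +0.0037°; Δλ = 135.6909° − 135.6850° = +0.0059°.
1° of latitude = 3600 × 31.00 = 111600 m.
ΔN = Δφ × 111600 = 412.9 m; ΔE = Δλ × 111600 × cos(31.8170°) = +0.0059 × 111600 × 0.849736 = 559.5 m.
Distance = √(ΔE² + ΔN²) = √(559.5² + 412.9²) = 695.4 m.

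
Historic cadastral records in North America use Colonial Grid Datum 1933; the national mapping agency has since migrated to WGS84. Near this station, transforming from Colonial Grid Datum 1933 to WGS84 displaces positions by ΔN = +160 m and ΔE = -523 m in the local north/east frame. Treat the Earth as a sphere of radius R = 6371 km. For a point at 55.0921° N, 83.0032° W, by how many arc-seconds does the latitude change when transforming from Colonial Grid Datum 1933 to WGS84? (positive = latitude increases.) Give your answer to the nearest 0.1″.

Δφ = 5.2″

On a sphere of radius R, 1 rad of latitude = R, so Δφ = ΔN / R = 160.0 / 6371000 = 2.5114e-05 rad = 5.180″.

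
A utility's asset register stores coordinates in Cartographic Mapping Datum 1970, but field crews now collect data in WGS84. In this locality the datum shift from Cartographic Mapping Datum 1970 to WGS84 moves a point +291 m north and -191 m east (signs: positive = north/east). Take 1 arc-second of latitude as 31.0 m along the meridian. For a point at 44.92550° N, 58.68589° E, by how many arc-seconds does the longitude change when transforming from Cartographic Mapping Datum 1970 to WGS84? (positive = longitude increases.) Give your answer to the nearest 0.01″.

Δλ = -8.70″

At latitude 44.92550°, cos φ = 0.708026.
1″ of longitude at this latitude = 31.00 × cos φ = 21.9488 m, so Δλ = -191.0 / 21.9488 = -8.702″.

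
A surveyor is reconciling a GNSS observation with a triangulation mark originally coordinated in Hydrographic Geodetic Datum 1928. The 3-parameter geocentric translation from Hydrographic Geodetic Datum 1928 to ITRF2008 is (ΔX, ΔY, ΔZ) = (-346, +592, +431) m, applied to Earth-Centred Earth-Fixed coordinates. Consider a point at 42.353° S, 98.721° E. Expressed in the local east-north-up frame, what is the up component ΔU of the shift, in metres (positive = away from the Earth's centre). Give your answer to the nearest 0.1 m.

ΔU = 180.8 m

The local up (radial) axis is (cos φ cos λ, cos φ sin λ, sin φ), giving ΔU = 38.770 + 432.435 − 290.363 = 180.84 m.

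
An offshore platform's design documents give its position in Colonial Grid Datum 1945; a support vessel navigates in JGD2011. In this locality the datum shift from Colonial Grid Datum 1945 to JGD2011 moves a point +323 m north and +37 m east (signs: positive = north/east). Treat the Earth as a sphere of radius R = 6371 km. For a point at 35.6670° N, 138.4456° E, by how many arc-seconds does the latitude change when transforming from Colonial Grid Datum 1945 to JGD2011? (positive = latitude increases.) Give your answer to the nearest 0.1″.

Δφ = 10.5″

On a sphere of radius R, 1 rad of latitude = R, so Δφ = ΔN / R = 323.0 / 6371000 = 5.0698e-05 rad = 10.457″.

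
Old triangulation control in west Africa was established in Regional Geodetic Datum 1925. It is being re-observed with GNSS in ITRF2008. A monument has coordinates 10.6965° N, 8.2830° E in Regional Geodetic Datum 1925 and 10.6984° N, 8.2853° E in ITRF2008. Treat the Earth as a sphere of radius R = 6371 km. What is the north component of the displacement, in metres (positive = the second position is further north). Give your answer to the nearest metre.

ΔN = 211 m

Δφ = 10.6984° − 10.6965° = +0.0019°; Δλ = 8.2853° − 8.2830° = +0.0023°.
1° along a meridian = πR/180 = 111195 m.
ΔN = Δφ × 111195 = 211.3 m; ΔE = Δλ × 111195 × cos(10.6965°) = +0.0023 × 111195 × 0.982624 = 251.3 m.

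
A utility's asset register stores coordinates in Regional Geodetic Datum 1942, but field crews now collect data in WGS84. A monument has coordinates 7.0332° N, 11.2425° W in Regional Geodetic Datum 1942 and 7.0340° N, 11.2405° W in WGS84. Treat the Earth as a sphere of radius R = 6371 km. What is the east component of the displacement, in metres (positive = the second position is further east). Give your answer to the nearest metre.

Δφ = 7.0340° − 7.0332° = +0.0008°; Δλ = -11.2405° − -11.2425° = +0.0020°.
1° along a meridian = πR/180 = 111195 m.
ΔN = Δφ × 111195 = 89.0 m; ΔE = Δλ × 111195 × cos(7.0332°) = +0.0020 × 111195 × 0.992475 = 220.7 m.

ΔE = 221 m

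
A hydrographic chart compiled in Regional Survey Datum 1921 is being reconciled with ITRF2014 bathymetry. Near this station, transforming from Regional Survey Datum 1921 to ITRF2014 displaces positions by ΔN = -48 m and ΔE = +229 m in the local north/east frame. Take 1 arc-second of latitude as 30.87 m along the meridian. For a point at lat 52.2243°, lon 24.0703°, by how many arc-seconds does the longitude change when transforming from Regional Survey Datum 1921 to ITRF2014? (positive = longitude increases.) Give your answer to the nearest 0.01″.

At latitude 52.2243°, cos φ = 0.612572.
1″ of longitude at this latitude = 30.87 × cos φ = 18.9101 m, so Δλ = 229.0 / 18.9101 = 12.110″.

Δλ = 12.11″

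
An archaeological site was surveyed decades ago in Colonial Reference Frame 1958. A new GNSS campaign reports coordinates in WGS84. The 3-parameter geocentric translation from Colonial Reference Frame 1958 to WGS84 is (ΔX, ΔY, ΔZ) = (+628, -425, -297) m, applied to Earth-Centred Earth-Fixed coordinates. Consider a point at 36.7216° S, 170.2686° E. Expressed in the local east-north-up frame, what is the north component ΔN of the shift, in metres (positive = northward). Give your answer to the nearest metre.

The local north axis is (−sin φ cos λ, −sin φ sin λ, cos φ), giving ΔN = -370.095 − 42.954 − 238.060 = -651.11 m.

ΔN = -651 m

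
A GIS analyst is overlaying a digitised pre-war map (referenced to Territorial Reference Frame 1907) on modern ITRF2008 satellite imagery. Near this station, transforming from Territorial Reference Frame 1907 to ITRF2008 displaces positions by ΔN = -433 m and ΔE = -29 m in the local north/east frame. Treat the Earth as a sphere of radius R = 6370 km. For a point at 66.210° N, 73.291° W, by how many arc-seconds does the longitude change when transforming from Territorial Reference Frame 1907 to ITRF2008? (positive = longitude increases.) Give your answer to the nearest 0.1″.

At latitude 66.210°, cos φ = 0.403386.
One radian of longitude at latitude φ spans R cos φ, so Δλ = ΔE / (R cos φ) = -29.0 / (6370000 × 0.403386) = -1.1286e-05 rad = -2.328″.

Δλ = -2.3″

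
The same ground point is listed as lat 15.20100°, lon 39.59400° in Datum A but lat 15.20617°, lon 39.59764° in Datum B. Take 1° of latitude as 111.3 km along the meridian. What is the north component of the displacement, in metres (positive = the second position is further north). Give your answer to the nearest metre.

Δφ = 15.20617° − 15.20100° = +0.00517°; Δλ = 39.59764° − 39.59400° = +0.00364°.
ΔN = Δφ × 111300 = 575.4 m; ΔE = Δλ × 111300 × cos(15.20100°) = +0.00364 × 111300 × 0.965012 = 391.0 m.

ΔN = 575 m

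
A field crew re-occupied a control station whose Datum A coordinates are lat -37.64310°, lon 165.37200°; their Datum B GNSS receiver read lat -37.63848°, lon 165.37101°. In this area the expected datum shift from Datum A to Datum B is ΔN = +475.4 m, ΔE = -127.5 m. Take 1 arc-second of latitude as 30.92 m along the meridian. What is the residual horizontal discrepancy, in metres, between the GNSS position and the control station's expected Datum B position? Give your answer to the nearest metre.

56 m

Observed coordinate differences: Δφ = +0.00462°, Δλ = -0.00099°.
Converting to metres (1° lat = 111312 m, cos φ = 0.791830): observed ΔN = 514.3 m, observed ΔE = -87.3 m.
Subtracting the expected shift leaves a residual of 514.3 − (475.4) = 38.9 m north and -87.3 − (-127.5) = 40.2 m east.
Residual distance = √(38.9² + 40.2²) = 55.9 m.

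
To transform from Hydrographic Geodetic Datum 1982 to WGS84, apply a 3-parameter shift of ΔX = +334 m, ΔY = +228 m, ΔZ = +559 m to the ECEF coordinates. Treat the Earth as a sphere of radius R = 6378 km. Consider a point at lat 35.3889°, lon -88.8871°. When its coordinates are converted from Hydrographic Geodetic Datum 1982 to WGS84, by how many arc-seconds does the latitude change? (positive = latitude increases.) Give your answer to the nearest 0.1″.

sin φ = 0.579123, cos φ = 0.815240, sin λ = -0.999811, cos λ = 0.019423.
North component: ΔN = −sin φ cos λ·ΔX − sin φ sin λ·ΔY + cos φ·ΔZ = −(0.579123)(0.019423)(334) − (0.579123)(-0.999811)(228) + (0.815240)(559) = 583.98 m.
1° of latitude spans πR/180 = 111317 m, so Δφ = 583.98 / 111317 × 3600 = 18.886″.

Δφ = 18.9″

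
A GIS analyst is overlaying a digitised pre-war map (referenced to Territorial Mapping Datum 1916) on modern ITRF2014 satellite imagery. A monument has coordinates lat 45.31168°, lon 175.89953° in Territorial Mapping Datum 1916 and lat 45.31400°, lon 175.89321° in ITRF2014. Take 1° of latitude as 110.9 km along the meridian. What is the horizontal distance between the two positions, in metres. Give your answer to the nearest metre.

556 m

Δφ = 45.31400° − 45.31168° = +0.00232°; Δλ = 175.89321° − 175.89953° = -0.00632°.
ΔN = Δφ × 110900 = 257.3 m; ΔE = Δλ × 110900 × cos(45.31168°) = -0.00632 × 110900 × 0.703250 = -492.9 m.
Distance = √(ΔE² + ΔN²) = √((-492.9)² + 257.3²) = 556.0 m.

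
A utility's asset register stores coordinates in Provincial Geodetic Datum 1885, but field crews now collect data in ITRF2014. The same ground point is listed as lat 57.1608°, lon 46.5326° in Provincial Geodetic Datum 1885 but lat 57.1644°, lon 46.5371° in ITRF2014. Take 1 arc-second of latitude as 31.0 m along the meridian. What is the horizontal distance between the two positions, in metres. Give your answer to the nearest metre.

485 m

Δφ = 57.1644° − 57.1608° = +0.0036°; Δλ = 46.5371° − 46.5326° = +0.0045°.
1° of latitude = 3600 × 31.00 = 111600 m.
ΔN = Δφ × 111600 = 401.8 m; ΔE = Δλ × 111600 × cos(57.1608°) = +0.0045 × 111600 × 0.542283 = 272.3 m.
Distance = √(ΔE² + ΔN²) = √(272.3² + 401.8²) = 485.4 m.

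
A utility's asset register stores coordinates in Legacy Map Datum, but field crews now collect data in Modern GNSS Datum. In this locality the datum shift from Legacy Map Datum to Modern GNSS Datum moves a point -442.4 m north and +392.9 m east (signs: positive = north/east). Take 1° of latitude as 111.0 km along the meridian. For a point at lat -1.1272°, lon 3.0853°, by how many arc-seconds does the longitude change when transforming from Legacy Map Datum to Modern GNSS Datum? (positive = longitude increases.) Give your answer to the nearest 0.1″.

At latitude -1.1272°, cos φ = 0.999806.
1° of longitude at this latitude = 111.0 × cos φ = 110.98 km, so Δλ = 392.9 / 110978.5 = 0.0035403° = 12.745″.

Δλ = 12.7″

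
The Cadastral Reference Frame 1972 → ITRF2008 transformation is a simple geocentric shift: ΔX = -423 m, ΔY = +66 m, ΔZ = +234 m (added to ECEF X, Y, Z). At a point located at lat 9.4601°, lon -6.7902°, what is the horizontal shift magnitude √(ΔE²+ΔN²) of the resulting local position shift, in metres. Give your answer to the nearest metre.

The local east axis at (φ, λ) is (−sin λ, cos λ, 0), so ΔE = −sin(-6.7902°)·(-423) + cos(-6.7902°)·66 = 15.52 m.
The local north axis is (−sin φ cos λ, −sin φ sin λ, cos φ), giving ΔN = 69.037 + 1.283 + 230.818 = 301.14 m.
Horizontal magnitude = √(ΔE² + ΔN²) = √(15.52² + 301.14²) = 301.54 m.

302 m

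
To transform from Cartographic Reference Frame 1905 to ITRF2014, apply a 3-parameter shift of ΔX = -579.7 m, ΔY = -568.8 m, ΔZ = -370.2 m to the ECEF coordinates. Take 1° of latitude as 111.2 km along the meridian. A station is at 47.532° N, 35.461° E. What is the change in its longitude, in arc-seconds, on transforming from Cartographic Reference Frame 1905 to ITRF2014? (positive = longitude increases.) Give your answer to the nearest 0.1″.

sin φ = 0.737655, cos φ = 0.675178, sin λ = 0.580149, cos λ = 0.814511.
East component: ΔE = −sin λ·ΔX + cos λ·ΔY = −(0.580149)(-579.7) + (0.814511)(-568.8) = -126.98 m.
1° of latitude spans 111200 m; at latitude φ, 1° of longitude spans that × cos φ = 75079.8 m, so Δλ = -126.98 / 75079.8 × 3600 = -6.089″.

Δλ = -6.1″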